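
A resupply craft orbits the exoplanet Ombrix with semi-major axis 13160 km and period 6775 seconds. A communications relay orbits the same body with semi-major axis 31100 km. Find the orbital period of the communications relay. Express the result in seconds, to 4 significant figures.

Kepler's third law: T² ∝ a³, so T₂ = T₁ (a₂/a₁)^(3/2).
a₂/a₁ = 2.363, (a₂/a₁)^(3/2) = 3.633.
T₂ = 6775 × 3.633 = 24610 seconds.

T₂ ≈ 24610 seconds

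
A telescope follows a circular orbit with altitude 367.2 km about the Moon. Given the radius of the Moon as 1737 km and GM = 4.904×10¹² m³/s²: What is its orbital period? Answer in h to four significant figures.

T ≈ 2.406 h

r = 1737 + 367.2 = 2104.2 km = 2.1042×10⁶ m.
Kepler's third law: T = 2π√(r³/μ) = 2π√((2.104×10⁶)³ / 4.904×10¹²).
r³/μ = 1.900×10⁶ s², so T = 2π × 1.378×10³ = 8.660×10³ s.
Converting: 8.660×10³ s ÷ 3600 = 2.406 h.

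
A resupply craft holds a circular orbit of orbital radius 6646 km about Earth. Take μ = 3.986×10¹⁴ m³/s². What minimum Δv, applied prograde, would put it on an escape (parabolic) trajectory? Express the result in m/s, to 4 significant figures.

r = 6646 km = 6.646×10⁶ m.
Circular speed v_c = √(μ/r) = 7744 m/s.
Escape speed v_esc = √(2μ/r) = √2 × v_c = 10950 m/s.
Δv = v_esc − v_c = 3208 m/s.

Δv ≈ 3208 m/s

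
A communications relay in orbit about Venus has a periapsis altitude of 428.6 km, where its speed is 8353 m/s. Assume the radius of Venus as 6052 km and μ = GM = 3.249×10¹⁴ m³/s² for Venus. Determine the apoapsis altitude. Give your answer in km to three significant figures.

r_p = 6052 + 428.6 = 6480.6 km = 6.481×10⁶ m.
Specific energy ε = v²/2 − μ/r = -1.525×10⁷ J/kg, so a = −μ/(2ε) = 1.065×10⁷ m.
The apsides satisfy r_p + r_a = 2a, so the apoapsis radius is 2a − r_p = 1.483×10⁷ m = 14827 km.
Apoapsis altitude = 14827 − 6052 = 8775.2 km.

apoapsis altitude ≈ 8780 km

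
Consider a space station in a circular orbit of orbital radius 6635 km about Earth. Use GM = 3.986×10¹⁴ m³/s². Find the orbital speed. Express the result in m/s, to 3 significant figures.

r = 6635 km = 6.635×10⁶ m.
For a circular orbit v = √(μ/r) = √(3.986×10¹⁴ / 6.635×10⁶) = √(6.008×10⁷) = 7751 m/s.

v ≈ 7750 m/s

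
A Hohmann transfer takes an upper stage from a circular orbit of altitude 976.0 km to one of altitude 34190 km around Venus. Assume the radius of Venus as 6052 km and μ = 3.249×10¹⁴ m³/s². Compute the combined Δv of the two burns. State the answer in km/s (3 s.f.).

Δv_total ≈ 3.36 km/s

r₁ = 6052 + 976.0 = 7028.0 km = 7.0280×10⁶ m.
r₂ = 6052 + 34190 = 40242 km = 4.0242×10⁷ m.
Transfer ellipse a_t = (r₁ + r₂)/2 = 2.364×10⁷ m.
At r₁: circular v_c1 = √(μ/r₁) = 6799 m/s; transfer-periapsis v_p = √[μ(2/r₁ − 1/a_t)] = 8872 m/s.
Δv₁ = v_p − v_c1 = 2073 m/s.
At r₂: circular v_c2 = √(μ/r₂) = 2841 m/s; transfer-apoapsis v_a = √[μ(2/r₂ − 1/a_t)] = 1549 m/s.
Δv₂ = v_c2 − v_a = 1292 m/s.
Total Δv = Δv₁ + Δv₂ = 3365 m/s = 3.365 km/s.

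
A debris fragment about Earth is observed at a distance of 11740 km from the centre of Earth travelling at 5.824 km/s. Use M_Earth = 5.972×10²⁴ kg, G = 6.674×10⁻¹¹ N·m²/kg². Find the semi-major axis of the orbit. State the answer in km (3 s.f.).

μ = GM = 6.674×10⁻¹¹ × 5.972×10²⁴ = 3.986×10¹⁴ m³/s².
r = 1.174×10⁷ m.
Vis-viva rearranged: 1/a = 2/r − v²/μ = 1.704×10⁻⁷ − 8.510×10⁻⁸ = 8.526×10⁻⁸ m⁻¹.
a = 1.173×10⁷ m = 11729 km.

a ≈ 11700 km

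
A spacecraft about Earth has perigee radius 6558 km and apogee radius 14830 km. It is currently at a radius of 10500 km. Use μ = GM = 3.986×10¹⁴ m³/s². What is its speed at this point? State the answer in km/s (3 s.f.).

Semi-major axis a = (r_p + r_a)/2 = 10694 km = 1.069×10⁷ m.
Vis-viva: v² = μ(2/r − 1/a) = 3.986×10¹⁴ × (1.905×10⁻⁷ − 9.351×10⁻⁸) = 3.865×10⁷ m²/s².
v = 6217 m/s = 6.217 km/s.

v ≈ 6.22 km/s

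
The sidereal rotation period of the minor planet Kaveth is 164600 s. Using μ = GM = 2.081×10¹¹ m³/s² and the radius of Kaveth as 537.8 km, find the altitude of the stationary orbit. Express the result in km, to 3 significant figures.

A synchronous orbit has period T, so by Kepler's third law a = (μT²/4π²)^(1/3).
μT²/4π² = 2.081×10¹¹ × (1.646×10⁵)² / 39.48 = 1.428×10²⁰ m³.
a = 5.227×10⁶ m = 5227.1 km.
Altitude h = a − R = 5227.1 − 537.8 = 4689.3 km.

h_sync ≈ 4690 km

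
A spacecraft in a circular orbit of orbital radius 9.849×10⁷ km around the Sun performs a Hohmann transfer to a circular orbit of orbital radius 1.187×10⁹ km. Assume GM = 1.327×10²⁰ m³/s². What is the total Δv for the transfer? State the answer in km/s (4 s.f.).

r₁ = 9.849×10⁷ km = 9.849×10¹⁰ m.
r₂ = 1.187×10⁹ km = 1.187×10¹² m.
Transfer ellipse a_t = (r₁ + r₂)/2 = 6.427×10¹¹ m.
At r₁: circular v_c1 = √(μ/r₁) = 36710 m/s; transfer-perihelion v_p = √[μ(2/r₁ − 1/a_t)] = 49880 m/s.
Δv₁ = v_p − v_c1 = 13180 m/s.
At r₂: circular v_c2 = √(μ/r₂) = 10570 m/s; transfer-aphelion v_a = √[μ(2/r₂ − 1/a_t)] = 4139 m/s.
Δv₂ = v_c2 − v_a = 6434 m/s.
Total Δv = Δv₁ + Δv₂ = 19610 m/s = 19.61 km/s.

Δv_total ≈ 19.61 km/s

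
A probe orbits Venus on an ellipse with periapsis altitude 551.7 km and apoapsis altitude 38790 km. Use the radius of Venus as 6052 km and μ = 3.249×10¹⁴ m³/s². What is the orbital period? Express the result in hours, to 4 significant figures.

T ≈ 12.63 hours

r_p = 6052 + 551.7 = 6603.7 km = 6.6037×10⁶ m.
r_a = 6052 + 38790 = 44842 km = 4.4842×10⁷ m.
Semi-major axis a = (r_p + r_a)/2 = (6603.7 + 44842)/2 = 25723 km = 2.572×10⁷ m.
By Kepler's third law T = 2π√(a³/μ) = 2π × 7.238×10³ = 4.548×10⁴ s.
= 12.63 hours.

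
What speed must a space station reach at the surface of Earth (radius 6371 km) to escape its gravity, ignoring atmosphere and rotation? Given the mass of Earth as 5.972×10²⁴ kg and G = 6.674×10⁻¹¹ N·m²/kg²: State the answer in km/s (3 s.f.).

μ = GM = 6.674×10⁻¹¹ × 5.972×10²⁴ = 3.986×10¹⁴ m³/s².
r = R = 6.371×10⁶ m.
Escape speed v_esc = √(2μ/r) = √(2 × 3.986×10¹⁴ / 6.371×10⁶) = √(1.251×10⁸) = 11190 m/s.
= 11.19 km/s.

v_esc ≈ 11.2 km/s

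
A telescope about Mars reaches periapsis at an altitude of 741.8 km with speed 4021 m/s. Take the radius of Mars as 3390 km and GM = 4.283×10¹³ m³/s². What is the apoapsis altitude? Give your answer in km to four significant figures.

r_p = 3390 + 741.8 = 4131.8 km = 4.132×10⁶ m.
Specific energy ε = v²/2 − μ/r = -2.282×10⁶ J/kg, so a = −μ/(2ε) = 9.385×10⁶ m.
The apsides satisfy r_p + r_a = 2a, so the apoapsis radius is 2a − r_p = 1.464×10⁷ m = 14639 km.
Apoapsis altitude = 14639 − 3390 = 11249 km.

apoapsis altitude ≈ 11250 km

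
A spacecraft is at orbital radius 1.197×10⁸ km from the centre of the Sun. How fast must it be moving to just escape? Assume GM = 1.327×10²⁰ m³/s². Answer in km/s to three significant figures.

v_esc ≈ 47.1 km/s

r = 1.197×10⁸ km = 1.197×10¹¹ m.
Escape speed v_esc = √(2μ/r) = √(2 × 1.327×10²⁰ / 1.197×10¹¹) = √(2.217×10⁹) = 47090 m/s.
= 47.09 km/s.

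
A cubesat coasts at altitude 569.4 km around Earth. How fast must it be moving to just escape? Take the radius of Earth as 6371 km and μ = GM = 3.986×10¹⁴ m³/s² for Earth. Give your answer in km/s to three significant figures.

v_esc ≈ 10.7 km/s

r = 6371 + 569.4 = 6940.4 km = 6.9404×10⁶ m.
Escape speed v_esc = √(2μ/r) = √(2 × 3.986×10¹⁴ / 6.940×10⁶) = √(1.149×10⁸) = 10720 m/s.
= 10.72 km/s.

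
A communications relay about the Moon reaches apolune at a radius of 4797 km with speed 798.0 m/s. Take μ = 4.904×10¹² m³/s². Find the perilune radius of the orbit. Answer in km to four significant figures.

r_a = 4.797×10⁶ m.
Specific energy ε = v²/2 − μ/r = -7.039×10⁵ J/kg, so a = −μ/(2ε) = 3.483×10⁶ m.
The apsides satisfy r_p + r_a = 2a, so the perilune radius is 2a − r_a = 2.170×10⁶ m = 2169.9 km.

perilune radius ≈ 2170 km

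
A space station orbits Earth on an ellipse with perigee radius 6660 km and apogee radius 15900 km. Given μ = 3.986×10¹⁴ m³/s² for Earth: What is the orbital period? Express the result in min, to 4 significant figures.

Semi-major axis a = (r_p + r_a)/2 = (6660.0 + 15900)/2 = 11280 km = 1.128×10⁷ m.
By Kepler's third law T = 2π√(a³/μ) = 2π × 1.898×10³ = 1.192×10⁴ s.
= 198.7 min.

T ≈ 198.7 min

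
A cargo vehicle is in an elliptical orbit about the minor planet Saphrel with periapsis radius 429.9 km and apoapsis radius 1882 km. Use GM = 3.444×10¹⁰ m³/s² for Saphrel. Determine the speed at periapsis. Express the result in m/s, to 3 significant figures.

Semi-major axis a = (r_p + r_a)/2 = 1156.0 km = 1.156×10⁶ m.
Vis-viva: v² = μ(2/r − 1/a) = 3.444×10¹⁰ × (4.652×10⁻⁶ − 8.651×10⁻⁷) = 1.304×10⁵ m²/s².
v = 361.2 m/s.

v ≈ 361 m/s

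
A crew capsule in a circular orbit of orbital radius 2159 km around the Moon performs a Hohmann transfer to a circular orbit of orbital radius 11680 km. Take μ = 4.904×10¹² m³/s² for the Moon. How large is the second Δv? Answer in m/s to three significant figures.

r₁ = 2159 km = 2.159×10⁶ m.
r₂ = 11680 km = 1.168×10⁷ m.
Transfer ellipse a_t = (r₁ + r₂)/2 = 6.920×10⁶ m.
At r₁: circular v_c1 = √(μ/r₁) = 1507 m/s; transfer-perilune v_p = √[μ(2/r₁ − 1/a_t)] = 1958 m/s.
At r₂: circular v_c2 = √(μ/r₂) = 648.0 m/s; transfer-apolune v_a = √[μ(2/r₂ − 1/a_t)] = 361.9 m/s.
Δv₂ = v_c2 − v_a = 286.0 m/s.

Δv ≈ 286 m/s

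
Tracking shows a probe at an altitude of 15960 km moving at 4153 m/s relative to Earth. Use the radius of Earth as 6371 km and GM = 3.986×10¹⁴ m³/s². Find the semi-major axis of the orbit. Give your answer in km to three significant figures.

r = 6371 + 15960 = 22331 km = 2.233×10⁷ m.
Specific orbital energy ε = v²/2 − μ/r = (4153)²/2 − 3.986×10¹⁴/2.233×10⁷ = -9.226×10⁶ J/kg.
Since ε = −μ/(2a), a = −μ/(2ε) = 2.160×10⁷ m = 21602 km.

a ≈ 21600 km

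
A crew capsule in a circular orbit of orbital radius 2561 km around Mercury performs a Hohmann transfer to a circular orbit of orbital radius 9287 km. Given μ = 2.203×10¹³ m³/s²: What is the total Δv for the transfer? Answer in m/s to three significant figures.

Δv_total ≈ 1270 m/s

r₁ = 2561 km = 2.561×10⁶ m.
r₂ = 9287 km = 9.287×10⁶ m.
Transfer ellipse a_t = (r₁ + r₂)/2 = 5.924×10⁶ m.
At r₁: circular v_c1 = √(μ/r₁) = 2933 m/s; transfer-periherm v_p = √[μ(2/r₁ − 1/a_t)] = 3672 m/s.
Δv₁ = v_p − v_c1 = 739.3 m/s.
At r₂: circular v_c2 = √(μ/r₂) = 1540 m/s; transfer-apoherm v_a = √[μ(2/r₂ − 1/a_t)] = 1013 m/s.
Δv₂ = v_c2 − v_a = 527.5 m/s.
Total Δv = Δv₁ + Δv₂ = 1267 m/s.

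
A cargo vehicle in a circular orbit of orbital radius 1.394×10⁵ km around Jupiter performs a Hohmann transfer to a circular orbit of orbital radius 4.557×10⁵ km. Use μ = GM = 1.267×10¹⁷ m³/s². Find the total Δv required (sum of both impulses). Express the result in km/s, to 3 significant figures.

r₁ = 1.394×10⁵ km = 1.394×10⁸ m.
r₂ = 4.557×10⁵ km = 4.557×10⁸ m.
Transfer ellipse a_t = (r₁ + r₂)/2 = 2.976×10⁸ m.
At r₁: circular v_c1 = √(μ/r₁) = 30150 m/s; transfer-perijove v_p = √[μ(2/r₁ − 1/a_t)] = 37310 m/s.
Δv₁ = v_p − v_c1 = 7161 m/s.
At r₂: circular v_c2 = √(μ/r₂) = 16670 m/s; transfer-apojove v_a = √[μ(2/r₂ − 1/a_t)] = 11410 m/s.
Δv₂ = v_c2 − v_a = 5261 m/s.
Total Δv = Δv₁ + Δv₂ = 12420 m/s = 12.42 km/s.

Δv_total ≈ 12.4 km/s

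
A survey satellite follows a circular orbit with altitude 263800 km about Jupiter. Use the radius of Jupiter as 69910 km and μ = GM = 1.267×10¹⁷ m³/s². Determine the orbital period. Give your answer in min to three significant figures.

T ≈ 1790 min

r = 69910 + 263800 = 333710 km = 3.3371×10⁸ m.
Kepler's third law: T = 2π√(r³/μ) = 2π√((3.337×10⁸)³ / 1.267×10¹⁷).
r³/μ = 2.933×10⁸ s², so T = 2π × 1.713×10⁴ = 1.076×10⁵ s.
Converting: 1.076×10⁵ s ÷ 60.00 = 1793 min.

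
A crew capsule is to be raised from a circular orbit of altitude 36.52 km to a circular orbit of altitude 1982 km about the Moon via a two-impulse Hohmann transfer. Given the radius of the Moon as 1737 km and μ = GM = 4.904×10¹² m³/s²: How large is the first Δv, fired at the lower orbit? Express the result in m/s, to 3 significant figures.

r₁ = 1737 + 36.52 = 1773.5 km = 1.7735×10⁶ m.
r₂ = 1737 + 1982 = 3719.0 km = 3.7190×10⁶ m.
Transfer ellipse a_t = (r₁ + r₂)/2 = 2.746×10⁶ m.
At r₁: circular v_c1 = √(μ/r₁) = 1663 m/s; transfer-perilune v_p = √[μ(2/r₁ − 1/a_t)] = 1935 m/s.
Δv₁ = v_p − v_c1 = 272.2 m/s.

Δv ≈ 272 m/s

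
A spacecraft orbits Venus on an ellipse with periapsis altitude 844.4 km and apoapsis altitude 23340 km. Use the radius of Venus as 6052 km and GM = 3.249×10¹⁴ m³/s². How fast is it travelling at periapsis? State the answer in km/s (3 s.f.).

r_p = 6052 + 844.4 = 6896.4 km = 6.8964×10⁶ m.
r_a = 6052 + 23340 = 29392 km = 2.9392×10⁷ m.
Semi-major axis a = (r_p + r_a)/2 = 18144 km = 1.814×10⁷ m.
Vis-viva: v² = μ(2/r − 1/a) = 3.249×10¹⁴ × (2.900×10⁻⁷ − 5.511×10⁻⁸) = 7.632×10⁷ m²/s².
v = 8736 m/s = 8.736 km/s.

v ≈ 8.74 km/s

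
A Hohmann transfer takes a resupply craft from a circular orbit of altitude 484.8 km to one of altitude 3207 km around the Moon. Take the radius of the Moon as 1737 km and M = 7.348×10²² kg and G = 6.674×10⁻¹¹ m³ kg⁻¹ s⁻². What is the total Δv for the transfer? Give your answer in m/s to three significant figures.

Δv_total ≈ 471 m/s

μ = GM = 6.674×10⁻¹¹ × 7.348×10²² = 4.904×10¹² m³/s².
r₁ = 1737 + 484.8 = 2221.8 km = 2.2218×10⁶ m.
r₂ = 1737 + 3207 = 4944.0 km = 4.9440×10⁶ m.
Transfer ellipse a_t = (r₁ + r₂)/2 = 3.583×10⁶ m.
At r₁: circular v_c1 = √(μ/r₁) = 1486 m/s; transfer-perilune v_p = √[μ(2/r₁ − 1/a_t)] = 1745 m/s.
Δv₁ = v_p − v_c1 = 259.5 m/s.
At r₂: circular v_c2 = √(μ/r₂) = 996.0 m/s; transfer-apolune v_a = √[μ(2/r₂ − 1/a_t)] = 784.3 m/s.
Δv₂ = v_c2 − v_a = 211.7 m/s.
Total Δv = Δv₁ + Δv₂ = 471.2 m/s.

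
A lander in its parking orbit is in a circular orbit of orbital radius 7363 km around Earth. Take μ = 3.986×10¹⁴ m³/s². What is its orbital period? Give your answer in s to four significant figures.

T ≈ 6288 s

r = 7363 km = 7.363×10⁶ m.
Kepler's third law: T = 2π√(r³/μ) = 2π√((7.363×10⁶)³ / 3.986×10¹⁴).
r³/μ = 1.001×10⁶ s², so T = 2π × 1.001×10³ = 6.288×10³ s.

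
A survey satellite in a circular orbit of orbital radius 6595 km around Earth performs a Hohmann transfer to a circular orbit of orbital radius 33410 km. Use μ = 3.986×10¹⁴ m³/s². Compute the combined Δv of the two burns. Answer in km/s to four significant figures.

Δv_total ≈ 3.744 km/s

r₁ = 6595 km = 6.595×10⁶ m.
r₂ = 33410 km = 3.341×10⁷ m.
Transfer ellipse a_t = (r₁ + r₂)/2 = 2.000×10⁷ m.
At r₁: circular v_c1 = √(μ/r₁) = 7774 m/s; transfer-perigee v_p = √[μ(2/r₁ − 1/a_t)] = 10050 m/s.
Δv₁ = v_p − v_c1 = 2273 m/s.
At r₂: circular v_c2 = √(μ/r₂) = 3454 m/s; transfer-apogee v_a = √[μ(2/r₂ − 1/a_t)] = 1983 m/s.
Δv₂ = v_c2 − v_a = 1471 m/s.
Total Δv = Δv₁ + Δv₂ = 3744 m/s = 3.744 km/s.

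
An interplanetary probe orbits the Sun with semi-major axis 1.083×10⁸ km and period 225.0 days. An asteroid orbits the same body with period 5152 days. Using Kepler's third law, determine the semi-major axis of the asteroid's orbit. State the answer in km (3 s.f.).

a₂ ≈ 8.73×10⁸ km

Kepler's third law: a³ ∝ T², so a₂ = a₁ (T₂/T₁)^(2/3).
T₂/T₁ = 22.90, (T₂/T₁)^(2/3) = 8.064.
a₂ = 1.083×10⁸ × 8.064 = 8.733×10⁸ km.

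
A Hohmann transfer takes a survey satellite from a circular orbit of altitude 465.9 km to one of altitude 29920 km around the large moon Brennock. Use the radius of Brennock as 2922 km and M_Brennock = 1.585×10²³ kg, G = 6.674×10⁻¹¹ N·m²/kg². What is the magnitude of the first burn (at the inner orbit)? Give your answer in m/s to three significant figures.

Δv ≈ 612 m/s

μ = GM = 6.674×10⁻¹¹ × 1.585×10²³ = 1.058×10¹³ m³/s².
r₁ = 2922 + 465.9 = 3387.9 km = 3.3879×10⁶ m.
r₂ = 2922 + 29920 = 32842 km = 3.2842×10⁷ m.
Transfer ellipse a_t = (r₁ + r₂)/2 = 1.811×10⁷ m.
At r₁: circular v_c1 = √(μ/r₁) = 1767 m/s; transfer-periapsis v_p = √[μ(2/r₁ − 1/a_t)] = 2379 m/s.
Δv₁ = v_p − v_c1 = 612.2 m/s.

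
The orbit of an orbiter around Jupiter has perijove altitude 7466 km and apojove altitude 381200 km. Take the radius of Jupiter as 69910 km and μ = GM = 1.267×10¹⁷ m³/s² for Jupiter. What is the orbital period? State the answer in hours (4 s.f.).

r_p = 69910 + 7466 = 77376 km = 7.7376×10⁷ m.
r_a = 69910 + 381200 = 451110 km = 4.5111×10⁸ m.
Semi-major axis a = (r_p + r_a)/2 = (77376 + 4.5111×10⁵)/2 = 2.6424×10⁵ km = 2.642×10⁸ m.
By Kepler's third law T = 2π√(a³/μ) = 2π × 1.207×10⁴ = 7.582×10⁴ s.
= 21.06 hours.

T ≈ 21.06 hours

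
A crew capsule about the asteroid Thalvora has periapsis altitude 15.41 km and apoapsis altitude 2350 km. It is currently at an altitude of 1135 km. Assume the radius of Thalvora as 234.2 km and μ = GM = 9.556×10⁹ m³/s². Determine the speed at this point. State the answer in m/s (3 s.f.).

r_p = 234.2 + 15.41 = 249.61 km = 2.4961×10⁵ m.
r_a = 234.2 + 2350 = 2584.2 km = 2.5842×10⁶ m.
r = 234.2 + 1135 = 1369.2 km = 1.369×10⁶ m.
Semi-major axis a = (r_p + r_a)/2 = 1416.9 km = 1.417×10⁶ m.
Vis-viva: v² = μ(2/r − 1/a) = 9.556×10⁹ × (1.461×10⁻⁶ − 7.058×10⁻⁷) = 7.214×10³ m²/s².
v = 84.94 m/s.

v ≈ 84.9 m/s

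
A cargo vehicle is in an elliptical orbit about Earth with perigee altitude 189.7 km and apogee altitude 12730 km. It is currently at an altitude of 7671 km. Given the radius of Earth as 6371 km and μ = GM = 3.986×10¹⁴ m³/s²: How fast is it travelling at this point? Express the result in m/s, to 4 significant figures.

r_p = 6371 + 189.7 = 6560.7 km = 6.5607×10⁶ m.
r_a = 6371 + 12730 = 19101 km = 1.9101×10⁷ m.
r = 6371 + 7671 = 14042 km = 1.404×10⁷ m.
Semi-major axis a = (r_p + r_a)/2 = 12831 km = 1.283×10⁷ m.
Vis-viva: v² = μ(2/r − 1/a) = 3.986×10¹⁴ × (1.424×10⁻⁷ − 7.794×10⁻⁸) = 2.571×10⁷ m²/s².
v = 5070 m/s.

v ≈ 5070 m/s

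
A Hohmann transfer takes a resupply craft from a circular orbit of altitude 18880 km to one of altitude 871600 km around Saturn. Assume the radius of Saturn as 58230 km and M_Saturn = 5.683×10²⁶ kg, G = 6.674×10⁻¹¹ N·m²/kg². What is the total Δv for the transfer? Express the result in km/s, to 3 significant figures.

μ = GM = 6.674×10⁻¹¹ × 5.683×10²⁶ = 3.793×10¹⁶ m³/s².
r₁ = 58230 + 18880 = 77110 km = 7.7110×10⁷ m.
r₂ = 58230 + 871600 = 929830 km = 9.2983×10⁸ m.
Transfer ellipse a_t = (r₁ + r₂)/2 = 5.035×10⁸ m.
At r₁: circular v_c1 = √(μ/r₁) = 22180 m/s; transfer-perikrone v_p = √[μ(2/r₁ − 1/a_t)] = 30140 m/s.
Δv₁ = v_p − v_c1 = 7962 m/s.
At r₂: circular v_c2 = √(μ/r₂) = 6387 m/s; transfer-apokrone v_a = √[μ(2/r₂ − 1/a_t)] = 2499 m/s.
Δv₂ = v_c2 − v_a = 3887 m/s.
Total Δv = Δv₁ + Δv₂ = 11850 m/s = 11.85 km/s.

Δv_total ≈ 11.8 km/s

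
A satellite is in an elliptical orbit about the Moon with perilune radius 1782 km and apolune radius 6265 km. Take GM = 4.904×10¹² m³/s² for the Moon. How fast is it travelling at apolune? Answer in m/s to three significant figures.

Semi-major axis a = (r_p + r_a)/2 = 4023.5 km = 4.024×10⁶ m.
Vis-viva: v² = μ(2/r − 1/a) = 4.904×10¹² × (3.192×10⁻⁷ − 2.485×10⁻⁷) = 3.467×10⁵ m²/s².
v = 588.8 m/s.

v ≈ 589 m/s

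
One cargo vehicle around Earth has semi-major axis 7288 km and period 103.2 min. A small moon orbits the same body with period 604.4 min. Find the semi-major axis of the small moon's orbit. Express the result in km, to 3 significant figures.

a₂ ≈ 23700 km

Kepler's third law: a³ ∝ T², so a₂ = a₁ (T₂/T₁)^(2/3).
T₂/T₁ = 5.857, (T₂/T₁)^(2/3) = 3.249.
a₂ = 7288 × 3.249 = 23680 km.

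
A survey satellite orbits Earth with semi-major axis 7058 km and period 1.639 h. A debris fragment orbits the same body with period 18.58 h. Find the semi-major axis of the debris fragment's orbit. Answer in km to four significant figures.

a₂ ≈ 35620 km

Kepler's third law: a³ ∝ T², so a₂ = a₁ (T₂/T₁)^(2/3).
T₂/T₁ = 11.34, (T₂/T₁)^(2/3) = 5.046.
a₂ = 7058 × 5.046 = 35620 km.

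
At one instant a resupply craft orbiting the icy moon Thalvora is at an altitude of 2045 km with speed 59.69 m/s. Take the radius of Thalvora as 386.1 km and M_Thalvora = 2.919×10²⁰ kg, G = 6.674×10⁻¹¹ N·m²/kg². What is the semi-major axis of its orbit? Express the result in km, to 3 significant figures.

a ≈ 1560 km

μ = GM = 6.674×10⁻¹¹ × 2.919×10²⁰ = 1.948×10¹⁰ m³/s².
r = 386.1 + 2045 = 2431.1 km = 2.431×10⁶ m.
Specific orbital energy ε = v²/2 − μ/r = (59.69)²/2 − 1.948×10¹⁰/2.431×10⁶ = -6.232×10³ J/kg.
Since ε = −μ/(2a), a = −μ/(2ε) = 1.563×10⁶ m = 1563.0 km.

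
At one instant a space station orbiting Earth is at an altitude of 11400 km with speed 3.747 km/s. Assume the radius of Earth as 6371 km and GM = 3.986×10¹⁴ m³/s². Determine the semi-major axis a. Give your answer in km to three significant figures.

r = 6371 + 11400 = 17771 km = 1.777×10⁷ m.
Specific orbital energy ε = v²/2 − μ/r = (3747)²/2 − 3.986×10¹⁴/1.777×10⁷ = -1.541×10⁷ J/kg.
Since ε = −μ/(2a), a = −μ/(2ε) = 1.293×10⁷ m = 12933 km.

a ≈ 12900 km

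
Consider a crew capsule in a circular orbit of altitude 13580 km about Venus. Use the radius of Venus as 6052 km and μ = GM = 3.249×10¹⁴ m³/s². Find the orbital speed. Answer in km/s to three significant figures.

r = 6052 + 13580 = 19632 km = 1.9632×10⁷ m.
For a circular orbit v = √(μ/r) = √(3.249×10¹⁴ / 1.963×10⁷) = √(1.655×10⁷) = 4068 m/s.
That is 4.068 km/s.

v ≈ 4.07 km/s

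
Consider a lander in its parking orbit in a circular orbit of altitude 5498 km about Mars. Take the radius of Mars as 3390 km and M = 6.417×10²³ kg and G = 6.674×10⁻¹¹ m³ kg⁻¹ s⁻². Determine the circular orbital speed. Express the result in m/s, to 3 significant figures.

μ = GM = 6.674×10⁻¹¹ × 6.417×10²³ = 4.283×10¹³ m³/s².
r = 3390 + 5498 = 8888.0 km = 8.8880×10⁶ m.
For a circular orbit v = √(μ/r) = √(4.283×10¹³ / 8.888×10⁶) = √(4.819×10⁶) = 2195 m/s.

v ≈ 2200 m/s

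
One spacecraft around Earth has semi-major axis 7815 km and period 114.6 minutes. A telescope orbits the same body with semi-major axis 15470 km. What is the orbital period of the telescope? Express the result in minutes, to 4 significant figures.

T₂ ≈ 319.2 minutes

Kepler's third law: T² ∝ a³, so T₂ = T₁ (a₂/a₁)^(3/2).
a₂/a₁ = 1.980, (a₂/a₁)^(3/2) = 2.785.
T₂ = 114.6 × 2.785 = 319.2 minutes.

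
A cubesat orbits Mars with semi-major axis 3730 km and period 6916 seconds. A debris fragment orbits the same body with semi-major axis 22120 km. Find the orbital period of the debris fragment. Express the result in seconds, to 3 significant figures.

T₂ ≈ 99900 seconds

Kepler's third law: T² ∝ a³, so T₂ = T₁ (a₂/a₁)^(3/2).
a₂/a₁ = 5.930, (a₂/a₁)^(3/2) = 14.44.
T₂ = 6916 × 14.44 = 99880 seconds.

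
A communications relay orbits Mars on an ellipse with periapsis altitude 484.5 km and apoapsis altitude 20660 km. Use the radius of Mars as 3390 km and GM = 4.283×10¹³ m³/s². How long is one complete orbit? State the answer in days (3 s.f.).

T ≈ 0.58 days

r_p = 3390 + 484.5 = 3874.5 km = 3.8745×10⁶ m.
r_a = 3390 + 20660 = 24050 km = 2.4050×10⁷ m.
Semi-major axis a = (r_p + r_a)/2 = (3874.5 + 24050)/2 = 13962 km = 1.396×10⁷ m.
By Kepler's third law T = 2π√(a³/μ) = 2π × 7.972×10³ = 5.009×10⁴ s.
= 0.5797 days.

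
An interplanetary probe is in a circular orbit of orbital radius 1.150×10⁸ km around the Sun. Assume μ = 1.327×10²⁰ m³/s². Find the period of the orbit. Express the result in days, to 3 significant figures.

T ≈ 246 days

r = 1.150×10⁸ km = 1.150×10¹¹ m.
Kepler's third law: T = 2π√(r³/μ) = 2π√((1.150×10¹¹)³ / 1.327×10²⁰).
r³/μ = 1.146×10¹³ s², so T = 2π × 3.385×10⁶ = 2.127×10⁷ s.
Converting: 2.127×10⁷ s ÷ 86400 = 246.2 days.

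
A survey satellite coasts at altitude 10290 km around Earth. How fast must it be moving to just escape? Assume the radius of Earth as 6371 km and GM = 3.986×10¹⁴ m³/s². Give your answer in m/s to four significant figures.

v_esc ≈ 6917 m/s

r = 6371 + 10290 = 16661 km = 1.6661×10⁷ m.
Escape speed v_esc = √(2μ/r) = √(2 × 3.986×10¹⁴ / 1.666×10⁷) = √(4.785×10⁷) = 6917 m/s.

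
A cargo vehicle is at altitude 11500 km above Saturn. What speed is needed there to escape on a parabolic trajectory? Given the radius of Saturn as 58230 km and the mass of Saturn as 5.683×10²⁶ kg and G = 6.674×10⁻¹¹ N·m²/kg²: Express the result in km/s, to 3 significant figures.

μ = GM = 6.674×10⁻¹¹ × 5.683×10²⁶ = 3.793×10¹⁶ m³/s².
r = 58230 + 11500 = 69730 km = 6.9730×10⁷ m.
Escape speed v_esc = √(2μ/r) = √(2 × 3.793×10¹⁶ / 6.973×10⁷) = √(1.088×10⁹) = 32980 m/s.
= 32.98 km/s.

v_esc ≈ 33.0 km/s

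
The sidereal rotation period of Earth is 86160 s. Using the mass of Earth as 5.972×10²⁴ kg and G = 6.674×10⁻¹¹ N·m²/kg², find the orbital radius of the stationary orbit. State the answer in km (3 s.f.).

μ = GM = 6.674×10⁻¹¹ × 5.972×10²⁴ = 3.986×10¹⁴ m³/s².
A synchronous orbit has period T, so by Kepler's third law a = (μT²/4π²)^(1/3).
μT²/4π² = 3.986×10¹⁴ × (8.616×10⁴)² / 39.48 = 7.495×10²² m³.
a = 4.216×10⁷ m = 42162 km.

r_sync ≈ 42200 km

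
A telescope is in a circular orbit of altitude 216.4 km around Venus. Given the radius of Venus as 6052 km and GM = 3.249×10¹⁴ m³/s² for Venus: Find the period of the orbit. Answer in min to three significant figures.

T ≈ 91.2 min

r = 6052 + 216.4 = 6268.4 km = 6.2684×10⁶ m.
Kepler's third law: T = 2π√(r³/μ) = 2π√((6.268×10⁶)³ / 3.249×10¹⁴).
r³/μ = 7.581×10⁵ s², so T = 2π × 8.707×10² = 5.471×10³ s.
Converting: 5.471×10³ s ÷ 60.00 = 91.18 min.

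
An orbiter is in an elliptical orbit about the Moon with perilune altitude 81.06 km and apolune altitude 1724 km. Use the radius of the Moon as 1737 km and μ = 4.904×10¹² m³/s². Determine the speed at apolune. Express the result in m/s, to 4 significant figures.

v ≈ 987.9 m/s

r_p = 1737 + 81.06 = 1818.1 km = 1.8181×10⁶ m.
r_a = 1737 + 1724 = 3461.0 km = 3.4610×10⁶ m.
Semi-major axis a = (r_p + r_a)/2 = 2639.5 km = 2.640×10⁶ m.
Vis-viva: v² = μ(2/r − 1/a) = 4.904×10¹² × (5.779×10⁻⁷ − 3.789×10⁻⁷) = 9.760×10⁵ m²/s².
v = 987.9 m/s.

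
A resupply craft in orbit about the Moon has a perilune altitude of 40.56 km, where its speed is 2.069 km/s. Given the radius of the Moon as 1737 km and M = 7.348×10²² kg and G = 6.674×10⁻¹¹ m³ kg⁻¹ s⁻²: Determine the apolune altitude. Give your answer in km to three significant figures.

μ = GM = 6.674×10⁻¹¹ × 7.348×10²² = 4.904×10¹² m³/s².
r_p = 1737 + 40.56 = 1777.6 km = 1.778×10⁶ m.
Specific energy ε = v²/2 − μ/r = -6.185×10⁵ J/kg, so a = −μ/(2ε) = 3.965×10⁶ m.
The apsides satisfy r_p + r_a = 2a, so the apolune radius is 2a − r_p = 6.152×10⁶ m = 6151.5 km.
Apolune altitude = 6151.5 − 1737 = 4414.5 km.

apolune altitude ≈ 4410 km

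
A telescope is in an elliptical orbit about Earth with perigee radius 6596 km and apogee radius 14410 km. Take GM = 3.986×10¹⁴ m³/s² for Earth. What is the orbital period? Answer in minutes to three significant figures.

T ≈ 179 minutes

Semi-major axis a = (r_p + r_a)/2 = (6596.0 + 14410)/2 = 10503 km = 1.050×10⁷ m.
By Kepler's third law T = 2π√(a³/μ) = 2π × 1.705×10³ = 1.071×10⁴ s.
= 178.5 minutes.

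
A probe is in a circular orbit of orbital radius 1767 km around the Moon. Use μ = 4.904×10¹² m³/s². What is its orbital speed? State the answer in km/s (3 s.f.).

r = 1767 km = 1.767×10⁶ m.
For a circular orbit v = √(μ/r) = √(4.904×10¹² / 1.767×10⁶) = √(2.775×10⁶) = 1666 m/s.
That is 1.666 km/s.

v ≈ 1.67 km/s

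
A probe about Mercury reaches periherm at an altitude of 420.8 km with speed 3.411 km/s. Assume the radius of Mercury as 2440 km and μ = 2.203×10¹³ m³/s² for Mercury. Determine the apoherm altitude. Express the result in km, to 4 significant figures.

r_p = 2440 + 420.8 = 2860.8 km = 2.861×10⁶ m.
Specific energy ε = v²/2 − μ/r = -1.883×10⁶ J/kg, so a = −μ/(2ε) = 5.849×10⁶ m.
The apsides satisfy r_p + r_a = 2a, so the apoherm radius is 2a − r_p = 8.837×10⁶ m = 8837.5 km.
Apoherm altitude = 8837.5 − 2440 = 6397.5 km.

apoherm altitude ≈ 6397 km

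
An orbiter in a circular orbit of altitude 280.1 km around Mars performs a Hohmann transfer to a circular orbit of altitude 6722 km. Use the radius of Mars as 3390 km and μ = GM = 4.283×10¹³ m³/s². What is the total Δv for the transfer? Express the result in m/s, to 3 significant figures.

r₁ = 3390 + 280.1 = 3670.1 km = 3.6701×10⁶ m.
r₂ = 3390 + 6722 = 10112 km = 1.0112×10⁷ m.
Transfer ellipse a_t = (r₁ + r₂)/2 = 6.891×10⁶ m.
At r₁: circular v_c1 = √(μ/r₁) = 3416 m/s; transfer-periapsis v_p = √[μ(2/r₁ − 1/a_t)] = 4138 m/s.
Δv₁ = v_p − v_c1 = 722.1 m/s.
At r₂: circular v_c2 = √(μ/r₂) = 2058 m/s; transfer-apoapsis v_a = √[μ(2/r₂ − 1/a_t)] = 1502 m/s.
Δv₂ = v_c2 − v_a = 556.1 m/s.
Total Δv = Δv₁ + Δv₂ = 1278 m/s.

Δv_total ≈ 1280 m/s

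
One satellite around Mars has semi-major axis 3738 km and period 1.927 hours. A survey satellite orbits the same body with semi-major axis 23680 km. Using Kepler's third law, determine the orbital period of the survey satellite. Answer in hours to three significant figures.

Kepler's third law: T² ∝ a³, so T₂ = T₁ (a₂/a₁)^(3/2).
a₂/a₁ = 6.335, (a₂/a₁)^(3/2) = 15.94.
T₂ = 1.927 × 15.94 = 30.73 hours.

T₂ ≈ 30.7 hours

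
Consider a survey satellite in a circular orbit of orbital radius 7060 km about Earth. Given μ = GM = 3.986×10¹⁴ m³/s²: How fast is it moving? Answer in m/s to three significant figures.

v ≈ 7510 m/s

r = 7060 km = 7.060×10⁶ m.
For a circular orbit v = √(μ/r) = √(3.986×10¹⁴ / 7.060×10⁶) = √(5.646×10⁷) = 7514 m/s.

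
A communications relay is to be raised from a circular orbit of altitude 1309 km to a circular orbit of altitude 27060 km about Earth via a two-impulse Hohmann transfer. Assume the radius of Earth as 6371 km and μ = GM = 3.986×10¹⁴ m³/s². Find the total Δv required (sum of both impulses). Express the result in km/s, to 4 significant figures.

Δv_total ≈ 3.326 km/s

r₁ = 6371 + 1309 = 7680.0 km = 7.6800×10⁶ m.
r₂ = 6371 + 27060 = 33431 km = 3.3431×10⁷ m.
Transfer ellipse a_t = (r₁ + r₂)/2 = 2.056×10⁷ m.
At r₁: circular v_c1 = √(μ/r₁) = 7204 m/s; transfer-perigee v_p = √[μ(2/r₁ − 1/a_t)] = 9188 m/s.
Δv₁ = v_p − v_c1 = 1983 m/s.
At r₂: circular v_c2 = √(μ/r₂) = 3453 m/s; transfer-apogee v_a = √[μ(2/r₂ − 1/a_t)] = 2111 m/s.
Δv₂ = v_c2 − v_a = 1342 m/s.
Total Δv = Δv₁ + Δv₂ = 3326 m/s = 3.326 km/s.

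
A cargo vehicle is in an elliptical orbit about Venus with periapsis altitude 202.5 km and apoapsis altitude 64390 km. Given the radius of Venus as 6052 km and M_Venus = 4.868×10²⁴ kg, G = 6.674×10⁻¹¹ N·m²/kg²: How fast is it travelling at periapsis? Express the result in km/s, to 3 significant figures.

μ = GM = 6.674×10⁻¹¹ × 4.868×10²⁴ = 3.249×10¹⁴ m³/s².
r_p = 6052 + 202.5 = 6254.5 km = 6.2545×10⁶ m.
r_a = 6052 + 64390 = 70442 km = 7.0442×10⁷ m.
Semi-major axis a = (r_p + r_a)/2 = 38348 km = 3.835×10⁷ m.
Vis-viva: v² = μ(2/r − 1/a) = 3.249×10¹⁴ × (3.198×10⁻⁷ − 2.608×10⁻⁸) = 9.542×10⁷ m²/s².
v = 9768 m/s = 9.768 km/s.

v ≈ 9.77 km/s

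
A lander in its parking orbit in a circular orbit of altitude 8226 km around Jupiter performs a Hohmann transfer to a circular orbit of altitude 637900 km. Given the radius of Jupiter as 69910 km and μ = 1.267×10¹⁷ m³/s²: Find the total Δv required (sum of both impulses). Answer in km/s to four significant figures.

r₁ = 69910 + 8226 = 78136 km = 7.8136×10⁷ m.
r₂ = 69910 + 637900 = 707810 km = 7.0781×10⁸ m.
Transfer ellipse a_t = (r₁ + r₂)/2 = 3.930×10⁸ m.
At r₁: circular v_c1 = √(μ/r₁) = 40270 m/s; transfer-perijove v_p = √[μ(2/r₁ − 1/a_t)] = 54040 m/s.
Δv₁ = v_p − v_c1 = 13770 m/s.
At r₂: circular v_c2 = √(μ/r₂) = 13380 m/s; transfer-apojove v_a = √[μ(2/r₂ − 1/a_t)] = 5966 m/s.
Δv₂ = v_c2 − v_a = 7413 m/s.
Total Δv = Δv₁ + Δv₂ = 21190 m/s = 21.19 km/s.

Δv_total ≈ 21.19 km/s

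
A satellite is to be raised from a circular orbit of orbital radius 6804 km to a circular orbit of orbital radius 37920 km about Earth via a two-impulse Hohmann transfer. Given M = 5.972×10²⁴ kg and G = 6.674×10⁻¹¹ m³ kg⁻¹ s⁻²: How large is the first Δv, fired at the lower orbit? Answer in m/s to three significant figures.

μ = GM = 6.674×10⁻¹¹ × 5.972×10²⁴ = 3.986×10¹⁴ m³/s².
r₁ = 6804 km = 6.804×10⁶ m.
r₂ = 37920 km = 3.792×10⁷ m.
Transfer ellipse a_t = (r₁ + r₂)/2 = 2.236×10⁷ m.
At r₁: circular v_c1 = √(μ/r₁) = 7654 m/s; transfer-perigee v_p = √[μ(2/r₁ − 1/a_t)] = 9967 m/s.
Δv₁ = v_p − v_c1 = 2313 m/s.

Δv ≈ 2310 m/s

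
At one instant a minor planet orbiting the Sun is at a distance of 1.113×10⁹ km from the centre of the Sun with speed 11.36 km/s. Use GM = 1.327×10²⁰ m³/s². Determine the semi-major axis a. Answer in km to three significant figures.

a ≈ 1.21×10⁹ km

r = 1.113×10¹² m.
Specific orbital energy ε = v²/2 − μ/r = (11360)²/2 − 1.327×10²⁰/1.113×10¹² = -5.470×10⁷ J/kg.
Since ε = −μ/(2a), a = −μ/(2ε) = 1.213×10¹² m = 1.2129×10⁹ km.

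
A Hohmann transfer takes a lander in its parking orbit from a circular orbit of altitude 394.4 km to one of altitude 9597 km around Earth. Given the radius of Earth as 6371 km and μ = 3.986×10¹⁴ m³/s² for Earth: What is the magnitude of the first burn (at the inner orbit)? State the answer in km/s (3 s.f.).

Δv ≈ 1.42 km/s

r₁ = 6371 + 394.4 = 6765.4 km = 6.7654×10⁶ m.
r₂ = 6371 + 9597 = 15968 km = 1.5968×10⁷ m.
Transfer ellipse a_t = (r₁ + r₂)/2 = 1.137×10⁷ m.
At r₁: circular v_c1 = √(μ/r₁) = 7676 m/s; transfer-perigee v_p = √[μ(2/r₁ − 1/a_t)] = 9098 m/s.
Δv₁ = v_p − v_c1 = 1422 m/s.
= 1.422 km/s.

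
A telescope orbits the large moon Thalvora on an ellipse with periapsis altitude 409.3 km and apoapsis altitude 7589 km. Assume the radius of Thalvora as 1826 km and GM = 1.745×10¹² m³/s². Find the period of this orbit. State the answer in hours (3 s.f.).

T ≈ 18.6 hours

r_p = 1826 + 409.3 = 2235.3 km = 2.2353×10⁶ m.
r_a = 1826 + 7589 = 9415.0 km = 9.4150×10⁶ m.
Semi-major axis a = (r_p + r_a)/2 = (2235.3 + 9415.0)/2 = 5825.1 km = 5.825×10⁶ m.
By Kepler's third law T = 2π√(a³/μ) = 2π × 1.064×10⁴ = 6.687×10⁴ s.
= 18.58 hours.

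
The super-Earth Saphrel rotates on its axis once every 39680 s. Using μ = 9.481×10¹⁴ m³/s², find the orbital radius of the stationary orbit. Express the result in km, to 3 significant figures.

r_sync ≈ 33600 km

A synchronous orbit has period T, so by Kepler's third law a = (μT²/4π²)^(1/3).
μT²/4π² = 9.481×10¹⁴ × (3.968×10⁴)² / 39.48 = 3.781×10²² m³.
a = 3.356×10⁷ m = 33564 km.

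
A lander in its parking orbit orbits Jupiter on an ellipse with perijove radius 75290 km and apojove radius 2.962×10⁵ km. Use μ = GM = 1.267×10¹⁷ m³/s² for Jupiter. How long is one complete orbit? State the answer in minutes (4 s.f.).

T ≈ 744.8 minutes

Semi-major axis a = (r_p + r_a)/2 = (75290 + 2.9620×10⁵)/2 = 1.8574×10⁵ km = 1.857×10⁸ m.
By Kepler's third law T = 2π√(a³/μ) = 2π × 7.112×10³ = 4.469×10⁴ s.
= 744.8 minutes.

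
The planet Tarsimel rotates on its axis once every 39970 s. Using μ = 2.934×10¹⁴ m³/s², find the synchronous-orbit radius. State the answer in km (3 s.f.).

A synchronous orbit has period T, so by Kepler's third law a = (μT²/4π²)^(1/3).
μT²/4π² = 2.934×10¹⁴ × (3.997×10⁴)² / 39.48 = 1.187×10²² m³.
a = 2.281×10⁷ m = 22813 km.

r_sync ≈ 22800 km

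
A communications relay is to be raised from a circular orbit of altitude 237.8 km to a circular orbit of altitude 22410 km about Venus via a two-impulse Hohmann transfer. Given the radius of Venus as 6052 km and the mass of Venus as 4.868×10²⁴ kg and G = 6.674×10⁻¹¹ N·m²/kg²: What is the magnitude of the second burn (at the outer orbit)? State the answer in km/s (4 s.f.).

μ = GM = 6.674×10⁻¹¹ × 4.868×10²⁴ = 3.249×10¹⁴ m³/s².
r₁ = 6052 + 237.8 = 6289.8 km = 6.2898×10⁶ m.
r₂ = 6052 + 22410 = 28462 km = 2.8462×10⁷ m.
Transfer ellipse a_t = (r₁ + r₂)/2 = 1.738×10⁷ m.
At r₁: circular v_c1 = √(μ/r₁) = 7187 m/s; transfer-periapsis v_p = √[μ(2/r₁ − 1/a_t)] = 9198 m/s.
At r₂: circular v_c2 = √(μ/r₂) = 3379 m/s; transfer-apoapsis v_a = √[μ(2/r₂ − 1/a_t)] = 2033 m/s.
Δv₂ = v_c2 − v_a = 1346 m/s.
= 1.346 km/s.

Δv ≈ 1.346 km/s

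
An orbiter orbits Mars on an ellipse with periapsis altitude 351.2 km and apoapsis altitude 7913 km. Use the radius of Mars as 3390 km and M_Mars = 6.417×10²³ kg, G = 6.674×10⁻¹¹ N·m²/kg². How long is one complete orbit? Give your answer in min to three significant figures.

T ≈ 330 min

μ = GM = 6.674×10⁻¹¹ × 6.417×10²³ = 4.283×10¹³ m³/s².
r_p = 3390 + 351.2 = 3741.2 km = 3.7412×10⁶ m.
r_a = 3390 + 7913 = 11303 km = 1.1303×10⁷ m.
Semi-major axis a = (r_p + r_a)/2 = (3741.2 + 11303)/2 = 7522.1 km = 7.522×10⁶ m.
By Kepler's third law T = 2π√(a³/μ) = 2π × 3.152×10³ = 1.981×10⁴ s.
= 330.1 min.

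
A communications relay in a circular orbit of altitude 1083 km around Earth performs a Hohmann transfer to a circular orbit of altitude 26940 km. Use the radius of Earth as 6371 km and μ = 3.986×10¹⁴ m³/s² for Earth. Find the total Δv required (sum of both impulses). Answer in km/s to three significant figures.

r₁ = 6371 + 1083 = 7454.0 km = 7.4540×10⁶ m.
r₂ = 6371 + 26940 = 33311 km = 3.3311×10⁷ m.
Transfer ellipse a_t = (r₁ + r₂)/2 = 2.038×10⁷ m.
At r₁: circular v_c1 = √(μ/r₁) = 7313 m/s; transfer-perigee v_p = √[μ(2/r₁ − 1/a_t)] = 9348 m/s.
Δv₁ = v_p − v_c1 = 2036 m/s.
At r₂: circular v_c2 = √(μ/r₂) = 3459 m/s; transfer-apogee v_a = √[μ(2/r₂ − 1/a_t)] = 2092 m/s.
Δv₂ = v_c2 − v_a = 1367 m/s.
Total Δv = Δv₁ + Δv₂ = 3403 m/s = 3.403 km/s.

Δv_total ≈ 3.40 km/s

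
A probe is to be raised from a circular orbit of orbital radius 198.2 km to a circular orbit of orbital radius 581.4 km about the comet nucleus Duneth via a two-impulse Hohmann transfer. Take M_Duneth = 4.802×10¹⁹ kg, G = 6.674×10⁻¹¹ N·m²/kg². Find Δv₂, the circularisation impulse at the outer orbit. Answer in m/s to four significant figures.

μ = GM = 6.674×10⁻¹¹ × 4.802×10¹⁹ = 3.205×10⁹ m³/s².
r₁ = 198.2 km = 1.982×10⁵ m.
r₂ = 581.4 km = 5.814×10⁵ m.
Transfer ellipse a_t = (r₁ + r₂)/2 = 3.898×10⁵ m.
At r₁: circular v_c1 = √(μ/r₁) = 127.2 m/s; transfer-periapsis v_p = √[μ(2/r₁ − 1/a_t)] = 155.3 m/s.
At r₂: circular v_c2 = √(μ/r₂) = 74.24 m/s; transfer-apoapsis v_a = √[μ(2/r₂ − 1/a_t)] = 52.94 m/s.
Δv₂ = v_c2 − v_a = 21.30 m/s.

Δv ≈ 21.30 m/s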